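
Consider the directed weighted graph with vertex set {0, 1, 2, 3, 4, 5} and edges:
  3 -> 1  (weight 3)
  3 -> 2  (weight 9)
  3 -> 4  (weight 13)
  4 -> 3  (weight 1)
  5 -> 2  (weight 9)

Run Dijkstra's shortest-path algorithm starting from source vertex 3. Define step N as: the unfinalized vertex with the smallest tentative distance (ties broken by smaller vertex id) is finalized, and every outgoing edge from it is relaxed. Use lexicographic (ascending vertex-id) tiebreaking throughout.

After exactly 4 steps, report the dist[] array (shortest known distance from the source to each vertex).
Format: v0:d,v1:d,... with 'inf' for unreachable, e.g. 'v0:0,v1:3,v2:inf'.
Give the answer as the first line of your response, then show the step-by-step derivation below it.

v0:inf,v1:3,v2:9,v3:0,v4:13,v5:inf

step 1: dist = v0:inf,v1:3,v2:9,v3:0,v4:13,v5:inf
step 2: dist = v0:inf,v1:3,v2:9,v3:0,v4:13,v5:inf
step 3: dist = v0:inf,v1:3,v2:9,v3:0,v4:13,v5:inf
step 4: dist = v0:inf,v1:3,v2:9,v3:0,v4:13,v5:inf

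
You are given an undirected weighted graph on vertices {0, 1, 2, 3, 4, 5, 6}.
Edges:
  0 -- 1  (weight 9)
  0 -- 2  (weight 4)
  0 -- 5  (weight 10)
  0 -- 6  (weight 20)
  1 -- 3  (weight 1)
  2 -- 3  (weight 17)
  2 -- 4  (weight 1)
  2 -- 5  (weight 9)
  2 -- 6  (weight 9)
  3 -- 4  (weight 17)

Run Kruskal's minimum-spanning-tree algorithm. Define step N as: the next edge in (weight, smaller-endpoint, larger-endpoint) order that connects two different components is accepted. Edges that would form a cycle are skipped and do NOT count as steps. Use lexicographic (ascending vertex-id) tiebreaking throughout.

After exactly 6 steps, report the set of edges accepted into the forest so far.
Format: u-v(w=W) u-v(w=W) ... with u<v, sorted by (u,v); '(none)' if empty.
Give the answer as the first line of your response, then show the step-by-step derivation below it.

0-1(w=9) 0-2(w=4) 1-3(w=1) 2-4(w=1) 2-5(w=9) 2-6(w=9)

step 1: add edge 1-3 (w=1); MST = {1-3(w=1)}
step 2: add edge 2-4 (w=1); MST = {1-3(w=1) 2-4(w=1)}
step 3: add edge 0-2 (w=4); MST = {0-2(w=4) 1-3(w=1) 2-4(w=1)}
step 4: add edge 0-1 (w=9); MST = {0-1(w=9) 0-2(w=4) 1-3(w=1) 2-4(w=1)}
step 5: add edge 2-5 (w=9); MST = {0-1(w=9) 0-2(w=4) 1-3(w=1) 2-4(w=1) 2-5(w=9)}
step 6: add edge 2-6 (w=9); MST = {0-1(w=9) 0-2(w=4) 1-3(w=1) 2-4(w=1) 2-5(w=9) 2-6(w=9)}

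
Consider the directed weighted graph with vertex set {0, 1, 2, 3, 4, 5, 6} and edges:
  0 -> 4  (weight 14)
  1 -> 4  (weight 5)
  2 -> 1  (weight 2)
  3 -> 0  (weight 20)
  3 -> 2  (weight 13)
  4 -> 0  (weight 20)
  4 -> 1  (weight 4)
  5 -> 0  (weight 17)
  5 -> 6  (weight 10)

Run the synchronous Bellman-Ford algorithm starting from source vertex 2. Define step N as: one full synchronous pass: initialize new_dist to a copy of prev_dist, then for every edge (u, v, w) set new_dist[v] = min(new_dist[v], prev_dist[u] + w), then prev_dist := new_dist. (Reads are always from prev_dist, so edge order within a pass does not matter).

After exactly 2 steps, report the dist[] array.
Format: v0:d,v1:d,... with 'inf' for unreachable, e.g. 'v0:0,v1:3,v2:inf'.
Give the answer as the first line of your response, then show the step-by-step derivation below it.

v0:inf,v1:2,v2:0,v3:inf,v4:7,v5:inf,v6:inf

step 1: dist = v0:inf,v1:2,v2:0,v3:inf,v4:inf,v5:inf,v6:inf
step 2: dist = v0:inf,v1:2,v2:0,v3:inf,v4:7,v5:inf,v6:inf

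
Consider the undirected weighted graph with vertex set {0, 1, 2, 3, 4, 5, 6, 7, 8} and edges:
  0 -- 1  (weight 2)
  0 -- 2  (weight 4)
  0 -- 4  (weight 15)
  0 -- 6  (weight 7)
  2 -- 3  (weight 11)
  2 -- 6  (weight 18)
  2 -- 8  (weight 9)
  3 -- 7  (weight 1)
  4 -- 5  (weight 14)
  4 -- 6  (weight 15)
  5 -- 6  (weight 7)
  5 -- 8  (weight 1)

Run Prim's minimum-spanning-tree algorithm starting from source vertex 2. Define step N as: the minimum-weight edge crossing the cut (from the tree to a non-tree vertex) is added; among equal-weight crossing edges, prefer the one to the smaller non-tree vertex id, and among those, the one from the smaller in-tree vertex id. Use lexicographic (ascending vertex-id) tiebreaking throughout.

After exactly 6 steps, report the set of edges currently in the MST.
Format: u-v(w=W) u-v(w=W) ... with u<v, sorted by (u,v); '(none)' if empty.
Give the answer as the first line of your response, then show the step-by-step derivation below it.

0-1(w=2) 0-2(w=4) 0-6(w=7) 2-3(w=11) 5-6(w=7) 5-8(w=1)

step 1: add edge 0-2 (w=4); MST = {0-2(w=4)}
step 2: add edge 0-1 (w=2); MST = {0-1(w=2) 0-2(w=4)}
step 3: add edge 0-6 (w=7); MST = {0-1(w=2) 0-2(w=4) 0-6(w=7)}
step 4: add edge 5-6 (w=7); MST = {0-1(w=2) 0-2(w=4) 0-6(w=7) 5-6(w=7)}
step 5: add edge 5-8 (w=1); MST = {0-1(w=2) 0-2(w=4) 0-6(w=7) 5-6(w=7) 5-8(w=1)}
step 6: add edge 2-3 (w=11); MST = {0-1(w=2) 0-2(w=4) 0-6(w=7) 2-3(w=11) 5-6(w=7) 5-8(w=1)}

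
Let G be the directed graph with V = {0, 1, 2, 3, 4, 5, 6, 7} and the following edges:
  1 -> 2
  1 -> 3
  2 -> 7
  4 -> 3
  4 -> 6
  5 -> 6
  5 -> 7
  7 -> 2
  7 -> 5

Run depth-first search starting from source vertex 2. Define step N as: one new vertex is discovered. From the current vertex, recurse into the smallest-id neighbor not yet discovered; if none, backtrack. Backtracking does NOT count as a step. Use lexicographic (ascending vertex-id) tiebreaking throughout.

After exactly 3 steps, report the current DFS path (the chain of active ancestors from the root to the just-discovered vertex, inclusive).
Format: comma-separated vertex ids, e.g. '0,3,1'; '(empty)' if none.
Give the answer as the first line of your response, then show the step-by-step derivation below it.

2,7,5

step 1: discover 2; path=2; order=2
step 2: discover 7; path=2>7; order=2,7
step 3: discover 5; path=2>7>5; order=2,7,5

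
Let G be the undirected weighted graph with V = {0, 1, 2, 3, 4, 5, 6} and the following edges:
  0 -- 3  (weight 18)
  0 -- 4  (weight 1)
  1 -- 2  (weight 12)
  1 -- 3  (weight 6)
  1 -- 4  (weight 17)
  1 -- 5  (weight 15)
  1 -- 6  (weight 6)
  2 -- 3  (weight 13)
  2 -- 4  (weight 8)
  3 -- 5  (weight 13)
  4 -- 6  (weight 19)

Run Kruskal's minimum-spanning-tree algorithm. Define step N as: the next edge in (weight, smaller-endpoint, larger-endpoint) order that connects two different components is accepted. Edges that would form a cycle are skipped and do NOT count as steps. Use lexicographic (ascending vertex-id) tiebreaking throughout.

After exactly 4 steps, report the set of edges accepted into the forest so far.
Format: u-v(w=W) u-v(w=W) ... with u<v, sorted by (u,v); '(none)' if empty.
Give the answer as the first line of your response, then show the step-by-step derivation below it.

0-4(w=1) 1-3(w=6) 1-6(w=6) 2-4(w=8)

step 1: add edge 0-4 (w=1); MST = {0-4(w=1)}
step 2: add edge 1-3 (w=6); MST = {0-4(w=1) 1-3(w=6)}
step 3: add edge 1-6 (w=6); MST = {0-4(w=1) 1-3(w=6) 1-6(w=6)}
step 4: add edge 2-4 (w=8); MST = {0-4(w=1) 1-3(w=6) 1-6(w=6) 2-4(w=8)}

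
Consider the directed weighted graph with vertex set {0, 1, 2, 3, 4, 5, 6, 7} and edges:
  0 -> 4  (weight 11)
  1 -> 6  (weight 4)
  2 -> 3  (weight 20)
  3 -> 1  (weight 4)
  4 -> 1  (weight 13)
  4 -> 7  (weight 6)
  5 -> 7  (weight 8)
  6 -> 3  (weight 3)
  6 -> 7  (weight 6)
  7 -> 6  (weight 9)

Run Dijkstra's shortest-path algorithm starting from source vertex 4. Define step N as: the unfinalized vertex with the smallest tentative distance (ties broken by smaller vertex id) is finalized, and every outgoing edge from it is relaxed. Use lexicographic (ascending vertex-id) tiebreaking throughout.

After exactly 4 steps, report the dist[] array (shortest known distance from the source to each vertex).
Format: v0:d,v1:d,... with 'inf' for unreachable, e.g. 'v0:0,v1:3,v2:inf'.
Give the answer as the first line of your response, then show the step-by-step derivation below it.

v0:inf,v1:13,v2:inf,v3:18,v4:0,v5:inf,v6:15,v7:6

step 1: dist = v0:inf,v1:13,v2:inf,v3:inf,v4:0,v5:inf,v6:inf,v7:6
step 2: dist = v0:inf,v1:13,v2:inf,v3:inf,v4:0,v5:inf,v6:15,v7:6
step 3: dist = v0:inf,v1:13,v2:inf,v3:inf,v4:0,v5:inf,v6:15,v7:6
step 4: dist = v0:inf,v1:13,v2:inf,v3:18,v4:0,v5:inf,v6:15,v7:6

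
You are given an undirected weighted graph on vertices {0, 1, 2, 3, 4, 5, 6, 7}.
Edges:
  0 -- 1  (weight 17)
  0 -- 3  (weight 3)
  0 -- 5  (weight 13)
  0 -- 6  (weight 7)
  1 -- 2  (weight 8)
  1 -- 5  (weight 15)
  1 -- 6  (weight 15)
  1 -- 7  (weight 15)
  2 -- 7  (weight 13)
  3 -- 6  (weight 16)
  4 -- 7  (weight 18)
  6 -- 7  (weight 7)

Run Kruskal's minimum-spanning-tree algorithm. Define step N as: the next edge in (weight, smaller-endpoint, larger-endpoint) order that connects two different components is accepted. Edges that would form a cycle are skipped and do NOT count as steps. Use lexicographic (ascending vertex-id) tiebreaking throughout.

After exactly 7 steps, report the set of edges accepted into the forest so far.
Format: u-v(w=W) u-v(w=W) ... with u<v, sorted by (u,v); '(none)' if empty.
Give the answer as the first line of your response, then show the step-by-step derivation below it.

0-3(w=3) 0-5(w=13) 0-6(w=7) 1-2(w=8) 2-7(w=13) 4-7(w=18) 6-7(w=7)

step 1: add edge 0-3 (w=3); MST = {0-3(w=3)}
step 2: add edge 0-6 (w=7); MST = {0-3(w=3) 0-6(w=7)}
step 3: add edge 6-7 (w=7); MST = {0-3(w=3) 0-6(w=7) 6-7(w=7)}
step 4: add edge 1-2 (w=8); MST = {0-3(w=3) 0-6(w=7) 1-2(w=8) 6-7(w=7)}
step 5: add edge 0-5 (w=13); MST = {0-3(w=3) 0-5(w=13) 0-6(w=7) 1-2(w=8) 6-7(w=7)}
step 6: add edge 2-7 (w=13); MST = {0-3(w=3) 0-5(w=13) 0-6(w=7) 1-2(w=8) 2-7(w=13) 6-7(w=7)}
step 7: add edge 4-7 (w=18); MST = {0-3(w=3) 0-5(w=13) 0-6(w=7) 1-2(w=8) 2-7(w=13) 4-7(w=18) 6-7(w=7)}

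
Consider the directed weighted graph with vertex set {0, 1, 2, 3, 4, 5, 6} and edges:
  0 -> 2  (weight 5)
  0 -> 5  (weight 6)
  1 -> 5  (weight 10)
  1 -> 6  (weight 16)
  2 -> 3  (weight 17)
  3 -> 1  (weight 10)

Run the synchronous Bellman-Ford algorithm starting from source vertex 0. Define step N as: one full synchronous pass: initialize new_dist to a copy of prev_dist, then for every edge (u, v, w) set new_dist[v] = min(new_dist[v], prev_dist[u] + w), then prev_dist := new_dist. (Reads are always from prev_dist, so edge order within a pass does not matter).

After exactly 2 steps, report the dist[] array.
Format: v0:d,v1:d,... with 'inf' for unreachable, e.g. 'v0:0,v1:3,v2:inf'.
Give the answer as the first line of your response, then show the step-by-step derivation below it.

v0:0,v1:inf,v2:5,v3:22,v4:inf,v5:6,v6:inf

step 1: dist = v0:0,v1:inf,v2:5,v3:inf,v4:inf,v5:6,v6:inf
step 2: dist = v0:0,v1:inf,v2:5,v3:22,v4:inf,v5:6,v6:inf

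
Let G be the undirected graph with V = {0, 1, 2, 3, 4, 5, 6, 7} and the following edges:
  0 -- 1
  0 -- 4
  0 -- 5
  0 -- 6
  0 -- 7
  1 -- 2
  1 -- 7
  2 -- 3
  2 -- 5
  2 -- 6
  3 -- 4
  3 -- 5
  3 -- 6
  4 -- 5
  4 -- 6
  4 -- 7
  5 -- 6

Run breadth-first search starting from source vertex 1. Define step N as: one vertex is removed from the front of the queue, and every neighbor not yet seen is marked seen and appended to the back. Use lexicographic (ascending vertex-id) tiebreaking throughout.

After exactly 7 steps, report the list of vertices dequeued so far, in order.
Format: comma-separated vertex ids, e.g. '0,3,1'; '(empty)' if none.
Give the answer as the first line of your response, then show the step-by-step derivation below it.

1,0,2,7,4,5,6

step 1: dequeue 1; queue=[0,2,7]; order=1
step 2: dequeue 0; queue=[2,7,4,5,6]; order=1,0
step 3: dequeue 2; queue=[7,4,5,6,3]; order=1,0,2
step 4: dequeue 7; queue=[4,5,6,3]; order=1,0,2,7
step 5: dequeue 4; queue=[5,6,3]; order=1,0,2,7,4
step 6: dequeue 5; queue=[6,3]; order=1,0,2,7,4,5
step 7: dequeue 6; queue=[3]; order=1,0,2,7,4,5,6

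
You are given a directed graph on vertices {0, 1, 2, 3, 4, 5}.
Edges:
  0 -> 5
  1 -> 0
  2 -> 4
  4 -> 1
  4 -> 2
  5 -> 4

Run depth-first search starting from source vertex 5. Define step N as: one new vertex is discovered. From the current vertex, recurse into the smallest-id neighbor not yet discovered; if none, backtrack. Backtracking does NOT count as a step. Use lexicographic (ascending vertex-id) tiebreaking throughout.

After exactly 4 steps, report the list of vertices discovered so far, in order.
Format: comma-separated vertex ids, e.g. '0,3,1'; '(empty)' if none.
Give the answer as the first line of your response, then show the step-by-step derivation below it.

5,4,1,0

step 1: discover 5; path=5; order=5
step 2: discover 4; path=5>4; order=5,4
step 3: discover 1; path=5>4>1; order=5,4,1
step 4: discover 0; path=5>4>1>0; order=5,4,1,0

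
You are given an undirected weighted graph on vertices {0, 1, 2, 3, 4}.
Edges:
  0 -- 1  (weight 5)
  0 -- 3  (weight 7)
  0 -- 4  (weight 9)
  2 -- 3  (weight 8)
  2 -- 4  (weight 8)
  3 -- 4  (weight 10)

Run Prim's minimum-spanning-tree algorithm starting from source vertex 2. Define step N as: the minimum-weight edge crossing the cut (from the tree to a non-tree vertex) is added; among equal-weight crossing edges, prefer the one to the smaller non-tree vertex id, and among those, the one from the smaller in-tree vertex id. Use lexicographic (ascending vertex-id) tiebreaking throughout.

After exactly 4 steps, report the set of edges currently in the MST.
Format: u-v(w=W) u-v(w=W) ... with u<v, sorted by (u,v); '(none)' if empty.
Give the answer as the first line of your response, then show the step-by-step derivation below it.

0-1(w=5) 0-3(w=7) 2-3(w=8) 2-4(w=8)

step 1: add edge 2-3 (w=8); MST = {2-3(w=8)}
step 2: add edge 0-3 (w=7); MST = {0-3(w=7) 2-3(w=8)}
step 3: add edge 0-1 (w=5); MST = {0-1(w=5) 0-3(w=7) 2-3(w=8)}
step 4: add edge 2-4 (w=8); MST = {0-1(w=5) 0-3(w=7) 2-3(w=8) 2-4(w=8)}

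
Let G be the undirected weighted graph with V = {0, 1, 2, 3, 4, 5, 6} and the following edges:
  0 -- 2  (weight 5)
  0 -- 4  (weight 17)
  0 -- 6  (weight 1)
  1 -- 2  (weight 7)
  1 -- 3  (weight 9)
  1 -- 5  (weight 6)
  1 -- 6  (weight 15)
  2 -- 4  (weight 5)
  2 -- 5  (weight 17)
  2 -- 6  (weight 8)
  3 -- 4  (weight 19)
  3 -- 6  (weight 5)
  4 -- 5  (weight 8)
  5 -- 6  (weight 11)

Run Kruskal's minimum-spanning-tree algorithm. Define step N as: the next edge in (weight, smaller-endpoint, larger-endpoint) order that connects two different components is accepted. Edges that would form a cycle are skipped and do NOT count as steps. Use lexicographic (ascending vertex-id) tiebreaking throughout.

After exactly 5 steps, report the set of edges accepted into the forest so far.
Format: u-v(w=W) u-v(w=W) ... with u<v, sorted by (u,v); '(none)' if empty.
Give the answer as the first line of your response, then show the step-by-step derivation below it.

0-2(w=5) 0-6(w=1) 1-5(w=6) 2-4(w=5) 3-6(w=5)

step 1: add edge 0-6 (w=1); MST = {0-6(w=1)}
step 2: add edge 0-2 (w=5); MST = {0-2(w=5) 0-6(w=1)}
step 3: add edge 2-4 (w=5); MST = {0-2(w=5) 0-6(w=1) 2-4(w=5)}
step 4: add edge 3-6 (w=5); MST = {0-2(w=5) 0-6(w=1) 2-4(w=5) 3-6(w=5)}
step 5: add edge 1-5 (w=6); MST = {0-2(w=5) 0-6(w=1) 1-5(w=6) 2-4(w=5) 3-6(w=5)}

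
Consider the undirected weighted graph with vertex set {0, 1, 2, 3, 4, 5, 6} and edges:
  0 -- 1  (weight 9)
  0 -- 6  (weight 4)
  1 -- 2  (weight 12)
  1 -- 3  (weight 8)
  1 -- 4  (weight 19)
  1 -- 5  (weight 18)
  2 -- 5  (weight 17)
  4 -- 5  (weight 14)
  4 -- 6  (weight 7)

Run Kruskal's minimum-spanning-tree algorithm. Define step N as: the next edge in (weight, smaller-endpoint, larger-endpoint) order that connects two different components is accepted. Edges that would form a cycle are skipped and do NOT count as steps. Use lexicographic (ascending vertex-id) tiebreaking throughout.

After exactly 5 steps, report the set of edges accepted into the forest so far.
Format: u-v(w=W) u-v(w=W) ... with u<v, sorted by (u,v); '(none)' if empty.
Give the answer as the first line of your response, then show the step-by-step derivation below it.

0-1(w=9) 0-6(w=4) 1-2(w=12) 1-3(w=8) 4-6(w=7)

step 1: add edge 0-6 (w=4); MST = {0-6(w=4)}
step 2: add edge 4-6 (w=7); MST = {0-6(w=4) 4-6(w=7)}
step 3: add edge 1-3 (w=8); MST = {0-6(w=4) 1-3(w=8) 4-6(w=7)}
step 4: add edge 0-1 (w=9); MST = {0-1(w=9) 0-6(w=4) 1-3(w=8) 4-6(w=7)}
step 5: add edge 1-2 (w=12); MST = {0-1(w=9) 0-6(w=4) 1-2(w=12) 1-3(w=8) 4-6(w=7)}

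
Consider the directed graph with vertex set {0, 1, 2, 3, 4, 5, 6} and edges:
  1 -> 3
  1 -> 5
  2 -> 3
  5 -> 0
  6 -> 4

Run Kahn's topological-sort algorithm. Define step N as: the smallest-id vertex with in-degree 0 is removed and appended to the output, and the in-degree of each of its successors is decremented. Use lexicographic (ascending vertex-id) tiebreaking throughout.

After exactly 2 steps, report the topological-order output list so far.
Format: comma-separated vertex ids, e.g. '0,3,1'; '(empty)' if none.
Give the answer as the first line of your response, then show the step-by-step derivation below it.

1,2

step 1: output 1; order=[1]; indeg=(1,0,0,1,1,0,0)
step 2: output 2; order=[1,2]; indeg=(1,0,0,0,1,0,0)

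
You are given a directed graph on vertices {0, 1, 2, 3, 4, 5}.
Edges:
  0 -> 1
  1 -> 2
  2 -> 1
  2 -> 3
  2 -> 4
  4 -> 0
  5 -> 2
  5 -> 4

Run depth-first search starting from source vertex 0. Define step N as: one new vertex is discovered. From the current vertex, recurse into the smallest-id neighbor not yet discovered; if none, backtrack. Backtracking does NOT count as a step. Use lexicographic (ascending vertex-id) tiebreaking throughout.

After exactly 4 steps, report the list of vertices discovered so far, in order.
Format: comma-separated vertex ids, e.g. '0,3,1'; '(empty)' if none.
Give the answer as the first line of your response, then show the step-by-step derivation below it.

0,1,2,3

step 1: discover 0; path=0; order=0
step 2: discover 1; path=0>1; order=0,1
step 3: discover 2; path=0>1>2; order=0,1,2
step 4: discover 3; path=0>1>2>3; order=0,1,2,3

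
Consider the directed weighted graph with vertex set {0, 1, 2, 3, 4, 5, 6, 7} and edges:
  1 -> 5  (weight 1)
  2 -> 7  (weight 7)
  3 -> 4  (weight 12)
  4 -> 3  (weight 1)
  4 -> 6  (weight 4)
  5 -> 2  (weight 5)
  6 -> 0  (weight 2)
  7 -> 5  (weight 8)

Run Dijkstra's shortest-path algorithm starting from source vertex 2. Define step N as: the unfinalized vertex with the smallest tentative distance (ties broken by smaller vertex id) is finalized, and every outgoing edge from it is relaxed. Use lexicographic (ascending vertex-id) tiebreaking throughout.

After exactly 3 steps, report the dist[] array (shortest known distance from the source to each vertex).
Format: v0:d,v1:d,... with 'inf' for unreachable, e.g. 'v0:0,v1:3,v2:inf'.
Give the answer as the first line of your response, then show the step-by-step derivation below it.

v0:inf,v1:inf,v2:0,v3:inf,v4:inf,v5:15,v6:inf,v7:7

step 1: dist = v0:inf,v1:inf,v2:0,v3:inf,v4:inf,v5:inf,v6:inf,v7:7
step 2: dist = v0:inf,v1:inf,v2:0,v3:inf,v4:inf,v5:15,v6:inf,v7:7
step 3: dist = v0:inf,v1:inf,v2:0,v3:inf,v4:inf,v5:15,v6:inf,v7:7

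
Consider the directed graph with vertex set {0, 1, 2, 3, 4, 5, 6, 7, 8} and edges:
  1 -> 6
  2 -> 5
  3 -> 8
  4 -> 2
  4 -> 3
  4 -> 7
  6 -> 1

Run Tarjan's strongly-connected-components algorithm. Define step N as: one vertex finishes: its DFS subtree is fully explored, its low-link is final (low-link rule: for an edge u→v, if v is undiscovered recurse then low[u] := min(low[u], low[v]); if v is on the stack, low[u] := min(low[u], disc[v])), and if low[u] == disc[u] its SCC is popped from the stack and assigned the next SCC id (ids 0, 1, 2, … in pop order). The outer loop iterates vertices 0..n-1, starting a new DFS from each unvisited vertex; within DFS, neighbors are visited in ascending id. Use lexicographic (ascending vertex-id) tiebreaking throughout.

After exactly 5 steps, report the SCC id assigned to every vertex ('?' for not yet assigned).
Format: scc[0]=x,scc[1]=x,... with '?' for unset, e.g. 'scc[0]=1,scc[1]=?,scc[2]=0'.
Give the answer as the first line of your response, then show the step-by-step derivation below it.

scc[0]=0,scc[1]=1,scc[2]=3,scc[3]=?,scc[4]=?,scc[5]=2,scc[6]=1,scc[7]=?,scc[8]=?

step 1: low=(low[0]=0,low[1]=?,low[2]=?,low[3]=?,low[4]=?,low[5]=?,low[6]=?,low[7]=?,low[8]=?); scc=(scc[0]=0,scc[1]=?,scc[2]=?,scc[3]=?,scc[4]=?,scc[5]=?,scc[6]=?,scc[7]=?,scc[8]=?)
step 2: low=(low[0]=0,low[1]=1,low[2]=?,low[3]=?,low[4]=?,low[5]=?,low[6]=1,low[7]=?,low[8]=?); scc=(scc[0]=0,scc[1]=?,scc[2]=?,scc[3]=?,scc[4]=?,scc[5]=?,scc[6]=?,scc[7]=?,scc[8]=?)
step 3: low=(low[0]=0,low[1]=1,low[2]=?,low[3]=?,low[4]=?,low[5]=?,low[6]=1,low[7]=?,low[8]=?); scc=(scc[0]=0,scc[1]=1,scc[2]=?,scc[3]=?,scc[4]=?,scc[5]=?,scc[6]=1,scc[7]=?,scc[8]=?)
step 4: low=(low[0]=0,low[1]=1,low[2]=3,low[3]=?,low[4]=?,low[5]=4,low[6]=1,low[7]=?,low[8]=?); scc=(scc[0]=0,scc[1]=1,scc[2]=?,scc[3]=?,scc[4]=?,scc[5]=2,scc[6]=1,scc[7]=?,scc[8]=?)
step 5: low=(low[0]=0,low[1]=1,low[2]=3,low[3]=?,low[4]=?,low[5]=4,low[6]=1,low[7]=?,low[8]=?); scc=(scc[0]=0,scc[1]=1,scc[2]=3,scc[3]=?,scc[4]=?,scc[5]=2,scc[6]=1,scc[7]=?,scc[8]=?)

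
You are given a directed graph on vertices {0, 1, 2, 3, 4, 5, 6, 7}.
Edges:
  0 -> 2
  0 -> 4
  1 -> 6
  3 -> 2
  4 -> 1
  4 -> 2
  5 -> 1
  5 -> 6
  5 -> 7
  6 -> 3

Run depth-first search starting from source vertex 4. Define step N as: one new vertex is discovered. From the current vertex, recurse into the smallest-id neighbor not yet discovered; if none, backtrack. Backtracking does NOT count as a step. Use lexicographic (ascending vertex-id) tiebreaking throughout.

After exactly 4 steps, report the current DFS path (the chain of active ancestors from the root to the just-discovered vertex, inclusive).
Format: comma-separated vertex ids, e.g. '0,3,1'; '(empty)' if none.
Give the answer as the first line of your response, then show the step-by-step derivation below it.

4,1,6,3

step 1: discover 4; path=4; order=4
step 2: discover 1; path=4>1; order=4,1
step 3: discover 6; path=4>1>6; order=4,1,6
step 4: discover 3; path=4>1>6>3; order=4,1,6,3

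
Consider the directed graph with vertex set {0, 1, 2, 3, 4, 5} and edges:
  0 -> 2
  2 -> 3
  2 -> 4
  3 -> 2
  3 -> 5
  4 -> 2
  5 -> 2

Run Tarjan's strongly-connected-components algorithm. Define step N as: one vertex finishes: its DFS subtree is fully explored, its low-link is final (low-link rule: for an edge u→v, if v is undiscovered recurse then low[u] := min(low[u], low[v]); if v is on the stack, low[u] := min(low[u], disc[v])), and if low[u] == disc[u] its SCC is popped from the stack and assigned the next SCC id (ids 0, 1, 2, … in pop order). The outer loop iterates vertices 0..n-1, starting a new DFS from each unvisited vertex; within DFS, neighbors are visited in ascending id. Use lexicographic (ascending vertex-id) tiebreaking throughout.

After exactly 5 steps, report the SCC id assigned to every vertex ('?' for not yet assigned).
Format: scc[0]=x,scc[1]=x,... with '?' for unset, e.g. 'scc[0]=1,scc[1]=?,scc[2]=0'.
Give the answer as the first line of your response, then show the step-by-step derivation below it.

scc[0]=1,scc[1]=?,scc[2]=0,scc[3]=0,scc[4]=0,scc[5]=0

step 1: low=(low[0]=0,low[1]=?,low[2]=1,low[3]=1,low[4]=?,low[5]=1); scc=(scc[0]=?,scc[1]=?,scc[2]=?,scc[3]=?,scc[4]=?,scc[5]=?)
step 2: low=(low[0]=0,low[1]=?,low[2]=1,low[3]=1,low[4]=?,low[5]=1); scc=(scc[0]=?,scc[1]=?,scc[2]=?,scc[3]=?,scc[4]=?,scc[5]=?)
step 3: low=(low[0]=0,low[1]=?,low[2]=1,low[3]=1,low[4]=1,low[5]=1); scc=(scc[0]=?,scc[1]=?,scc[2]=?,scc[3]=?,scc[4]=?,scc[5]=?)
step 4: low=(low[0]=0,low[1]=?,low[2]=1,low[3]=1,low[4]=1,low[5]=1); scc=(scc[0]=?,scc[1]=?,scc[2]=0,scc[3]=0,scc[4]=0,scc[5]=0)
step 5: low=(low[0]=0,low[1]=?,low[2]=1,low[3]=1,low[4]=1,low[5]=1); scc=(scc[0]=1,scc[1]=?,scc[2]=0,scc[3]=0,scc[4]=0,scc[5]=0)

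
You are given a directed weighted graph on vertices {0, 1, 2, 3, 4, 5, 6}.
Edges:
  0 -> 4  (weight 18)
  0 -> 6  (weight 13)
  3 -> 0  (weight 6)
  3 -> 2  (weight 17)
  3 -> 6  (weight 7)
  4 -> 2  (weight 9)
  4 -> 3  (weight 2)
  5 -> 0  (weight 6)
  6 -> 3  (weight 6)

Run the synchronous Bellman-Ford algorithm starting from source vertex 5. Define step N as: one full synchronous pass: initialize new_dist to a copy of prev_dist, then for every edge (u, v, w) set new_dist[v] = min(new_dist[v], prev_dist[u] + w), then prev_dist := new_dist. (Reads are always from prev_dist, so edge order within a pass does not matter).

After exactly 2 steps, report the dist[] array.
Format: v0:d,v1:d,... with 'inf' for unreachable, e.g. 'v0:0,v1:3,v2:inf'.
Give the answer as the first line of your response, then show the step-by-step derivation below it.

v0:6,v1:inf,v2:inf,v3:inf,v4:24,v5:0,v6:19

step 1: dist = v0:6,v1:inf,v2:inf,v3:inf,v4:inf,v5:0,v6:inf
step 2: dist = v0:6,v1:inf,v2:inf,v3:inf,v4:24,v5:0,v6:19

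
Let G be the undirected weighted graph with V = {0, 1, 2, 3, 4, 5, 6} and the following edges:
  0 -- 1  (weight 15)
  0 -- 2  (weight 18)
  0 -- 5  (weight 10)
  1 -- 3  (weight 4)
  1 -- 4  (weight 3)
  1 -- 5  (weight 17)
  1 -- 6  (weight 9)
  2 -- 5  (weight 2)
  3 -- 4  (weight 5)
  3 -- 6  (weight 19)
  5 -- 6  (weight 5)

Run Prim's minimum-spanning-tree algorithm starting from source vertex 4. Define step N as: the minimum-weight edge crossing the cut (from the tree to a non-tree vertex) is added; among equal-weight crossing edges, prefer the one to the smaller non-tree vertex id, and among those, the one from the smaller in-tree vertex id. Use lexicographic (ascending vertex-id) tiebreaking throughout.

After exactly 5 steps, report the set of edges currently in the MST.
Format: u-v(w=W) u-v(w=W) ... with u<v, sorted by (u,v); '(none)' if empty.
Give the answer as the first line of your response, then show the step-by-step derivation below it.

1-3(w=4) 1-4(w=3) 1-6(w=9) 2-5(w=2) 5-6(w=5)

step 1: add edge 1-4 (w=3); MST = {1-4(w=3)}
step 2: add edge 1-3 (w=4); MST = {1-3(w=4) 1-4(w=3)}
step 3: add edge 1-6 (w=9); MST = {1-3(w=4) 1-4(w=3) 1-6(w=9)}
step 4: add edge 5-6 (w=5); MST = {1-3(w=4) 1-4(w=3) 1-6(w=9) 5-6(w=5)}
step 5: add edge 2-5 (w=2); MST = {1-3(w=4) 1-4(w=3) 1-6(w=9) 2-5(w=2) 5-6(w=5)}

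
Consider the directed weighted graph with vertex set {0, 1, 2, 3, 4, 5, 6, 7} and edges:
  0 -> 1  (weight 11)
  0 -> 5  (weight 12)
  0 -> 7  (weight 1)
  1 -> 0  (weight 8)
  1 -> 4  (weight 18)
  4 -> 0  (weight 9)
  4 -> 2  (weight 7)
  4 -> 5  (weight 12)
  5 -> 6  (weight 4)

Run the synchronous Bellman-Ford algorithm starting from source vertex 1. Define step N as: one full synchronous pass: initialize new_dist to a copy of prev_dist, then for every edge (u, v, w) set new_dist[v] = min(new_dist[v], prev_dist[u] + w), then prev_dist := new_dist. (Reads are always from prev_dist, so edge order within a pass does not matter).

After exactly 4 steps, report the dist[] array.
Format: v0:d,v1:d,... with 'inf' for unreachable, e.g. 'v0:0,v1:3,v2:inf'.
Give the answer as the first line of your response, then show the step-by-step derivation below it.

v0:8,v1:0,v2:25,v3:inf,v4:18,v5:20,v6:24,v7:9

step 1: dist = v0:8,v1:0,v2:inf,v3:inf,v4:18,v5:inf,v6:inf,v7:inf
step 2: dist = v0:8,v1:0,v2:25,v3:inf,v4:18,v5:20,v6:inf,v7:9
step 3: dist = v0:8,v1:0,v2:25,v3:inf,v4:18,v5:20,v6:24,v7:9
step 4: dist = v0:8,v1:0,v2:25,v3:inf,v4:18,v5:20,v6:24,v7:9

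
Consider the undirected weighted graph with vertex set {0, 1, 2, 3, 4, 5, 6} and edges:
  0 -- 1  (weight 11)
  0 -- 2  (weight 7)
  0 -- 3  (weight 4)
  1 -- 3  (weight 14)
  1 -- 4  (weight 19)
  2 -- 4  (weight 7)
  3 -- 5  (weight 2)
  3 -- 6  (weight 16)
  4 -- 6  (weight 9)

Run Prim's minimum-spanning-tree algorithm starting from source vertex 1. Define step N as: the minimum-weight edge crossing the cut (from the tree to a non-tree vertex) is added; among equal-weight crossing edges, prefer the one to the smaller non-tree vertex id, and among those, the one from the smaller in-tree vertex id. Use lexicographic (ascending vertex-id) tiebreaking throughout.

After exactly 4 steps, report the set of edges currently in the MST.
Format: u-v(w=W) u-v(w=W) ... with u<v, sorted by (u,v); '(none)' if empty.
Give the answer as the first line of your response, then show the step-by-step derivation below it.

0-1(w=11) 0-2(w=7) 0-3(w=4) 3-5(w=2)

step 1: add edge 0-1 (w=11); MST = {0-1(w=11)}
step 2: add edge 0-3 (w=4); MST = {0-1(w=11) 0-3(w=4)}
step 3: add edge 3-5 (w=2); MST = {0-1(w=11) 0-3(w=4) 3-5(w=2)}
step 4: add edge 0-2 (w=7); MST = {0-1(w=11) 0-2(w=7) 0-3(w=4) 3-5(w=2)}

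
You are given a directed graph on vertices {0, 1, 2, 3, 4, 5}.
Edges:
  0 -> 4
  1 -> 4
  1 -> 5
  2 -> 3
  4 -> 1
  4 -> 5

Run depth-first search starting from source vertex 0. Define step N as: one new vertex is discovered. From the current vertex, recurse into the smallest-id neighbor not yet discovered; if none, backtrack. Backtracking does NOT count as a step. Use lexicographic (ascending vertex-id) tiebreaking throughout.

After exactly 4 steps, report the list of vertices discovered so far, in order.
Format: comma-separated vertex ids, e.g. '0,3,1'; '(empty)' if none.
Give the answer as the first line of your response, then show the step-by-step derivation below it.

0,4,1,5

step 1: discover 0; path=0; order=0
step 2: discover 4; path=0>4; order=0,4
step 3: discover 1; path=0>4>1; order=0,4,1
step 4: discover 5; path=0>4>1>5; order=0,4,1,5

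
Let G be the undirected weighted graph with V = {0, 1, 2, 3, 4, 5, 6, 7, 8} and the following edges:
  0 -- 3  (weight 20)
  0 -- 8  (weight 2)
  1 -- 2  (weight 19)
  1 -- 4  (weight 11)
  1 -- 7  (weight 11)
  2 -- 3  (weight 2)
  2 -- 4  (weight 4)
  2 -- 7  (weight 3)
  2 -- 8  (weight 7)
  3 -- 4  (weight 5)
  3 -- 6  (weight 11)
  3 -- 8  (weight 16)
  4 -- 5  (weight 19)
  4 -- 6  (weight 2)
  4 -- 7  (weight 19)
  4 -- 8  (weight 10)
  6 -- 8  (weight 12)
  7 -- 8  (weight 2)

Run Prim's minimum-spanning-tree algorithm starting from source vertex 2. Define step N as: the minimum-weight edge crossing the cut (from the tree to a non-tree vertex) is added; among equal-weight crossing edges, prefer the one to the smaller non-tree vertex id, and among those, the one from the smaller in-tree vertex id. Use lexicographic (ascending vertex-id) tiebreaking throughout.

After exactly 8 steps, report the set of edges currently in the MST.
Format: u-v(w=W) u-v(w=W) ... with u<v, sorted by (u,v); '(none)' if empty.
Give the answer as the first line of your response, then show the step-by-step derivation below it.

0-8(w=2) 1-4(w=11) 2-3(w=2) 2-4(w=4) 2-7(w=3) 4-5(w=19) 4-6(w=2) 7-8(w=2)

step 1: add edge 2-3 (w=2); MST = {2-3(w=2)}
step 2: add edge 2-7 (w=3); MST = {2-3(w=2) 2-7(w=3)}
step 3: add edge 7-8 (w=2); MST = {2-3(w=2) 2-7(w=3) 7-8(w=2)}
step 4: add edge 0-8 (w=2); MST = {0-8(w=2) 2-3(w=2) 2-7(w=3) 7-8(w=2)}
step 5: add edge 2-4 (w=4); MST = {0-8(w=2) 2-3(w=2) 2-4(w=4) 2-7(w=3) 7-8(w=2)}
step 6: add edge 4-6 (w=2); MST = {0-8(w=2) 2-3(w=2) 2-4(w=4) 2-7(w=3) 4-6(w=2) 7-8(w=2)}
step 7: add edge 1-4 (w=11); MST = {0-8(w=2) 1-4(w=11) 2-3(w=2) 2-4(w=4) 2-7(w=3) 4-6(w=2) 7-8(w=2)}
step 8: add edge 4-5 (w=19); MST = {0-8(w=2) 1-4(w=11) 2-3(w=2) 2-4(w=4) 2-7(w=3) 4-5(w=19) 4-6(w=2) 7-8(w=2)}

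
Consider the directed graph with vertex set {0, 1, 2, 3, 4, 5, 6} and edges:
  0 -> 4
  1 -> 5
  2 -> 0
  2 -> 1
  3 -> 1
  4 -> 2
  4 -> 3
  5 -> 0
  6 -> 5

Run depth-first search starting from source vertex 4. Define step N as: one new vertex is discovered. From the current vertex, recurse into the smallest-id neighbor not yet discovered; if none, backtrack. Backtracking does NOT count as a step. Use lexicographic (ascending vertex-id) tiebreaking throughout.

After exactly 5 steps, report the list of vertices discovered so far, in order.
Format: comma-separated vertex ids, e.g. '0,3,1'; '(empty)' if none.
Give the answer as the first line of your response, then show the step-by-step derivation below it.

4,2,0,1,5

step 1: discover 4; path=4; order=4
step 2: discover 2; path=4>2; order=4,2
step 3: discover 0; path=4>2>0; order=4,2,0
step 4: discover 1; path=4>2>1; order=4,2,0,1
step 5: discover 5; path=4>2>1>5; order=4,2,0,1,5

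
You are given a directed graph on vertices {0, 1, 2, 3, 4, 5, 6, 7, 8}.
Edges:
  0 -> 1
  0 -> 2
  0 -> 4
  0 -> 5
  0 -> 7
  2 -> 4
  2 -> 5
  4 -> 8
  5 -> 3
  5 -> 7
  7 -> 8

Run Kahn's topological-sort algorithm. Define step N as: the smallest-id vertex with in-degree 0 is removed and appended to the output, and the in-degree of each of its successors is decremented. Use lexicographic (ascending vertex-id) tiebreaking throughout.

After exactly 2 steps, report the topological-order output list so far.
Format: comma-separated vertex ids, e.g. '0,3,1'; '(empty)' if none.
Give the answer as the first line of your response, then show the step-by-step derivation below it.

0,1

step 1: output 0; order=[0]; indeg=(0,0,0,1,1,1,0,1,2)
step 2: output 1; order=[0,1]; indeg=(0,0,0,1,1,1,0,1,2)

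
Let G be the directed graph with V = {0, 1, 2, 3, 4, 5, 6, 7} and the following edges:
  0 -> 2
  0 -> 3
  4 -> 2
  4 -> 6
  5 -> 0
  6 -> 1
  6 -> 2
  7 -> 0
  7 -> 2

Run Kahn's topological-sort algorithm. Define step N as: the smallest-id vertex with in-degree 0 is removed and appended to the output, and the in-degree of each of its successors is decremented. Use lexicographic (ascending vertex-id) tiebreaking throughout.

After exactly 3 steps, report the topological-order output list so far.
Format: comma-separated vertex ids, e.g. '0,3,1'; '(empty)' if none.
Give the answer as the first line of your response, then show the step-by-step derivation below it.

4,5,6

step 1: output 4; order=[4]; indeg=(2,1,3,1,0,0,0,0)
step 2: output 5; order=[4,5]; indeg=(1,1,3,1,0,0,0,0)
step 3: output 6; order=[4,5,6]; indeg=(1,0,2,1,0,0,0,0)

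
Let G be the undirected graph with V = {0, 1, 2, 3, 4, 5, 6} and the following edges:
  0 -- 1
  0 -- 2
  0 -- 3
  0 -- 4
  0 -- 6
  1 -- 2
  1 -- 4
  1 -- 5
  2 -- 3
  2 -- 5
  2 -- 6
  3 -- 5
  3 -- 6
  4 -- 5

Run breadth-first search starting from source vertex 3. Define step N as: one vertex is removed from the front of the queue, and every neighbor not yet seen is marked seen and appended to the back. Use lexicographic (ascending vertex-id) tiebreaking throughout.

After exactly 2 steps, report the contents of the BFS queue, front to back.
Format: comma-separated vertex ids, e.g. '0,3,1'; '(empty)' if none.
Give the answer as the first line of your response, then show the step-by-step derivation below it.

2,5,6,1,4

step 1: dequeue 3; queue=[0,2,5,6]; order=3
step 2: dequeue 0; queue=[2,5,6,1,4]; order=3,0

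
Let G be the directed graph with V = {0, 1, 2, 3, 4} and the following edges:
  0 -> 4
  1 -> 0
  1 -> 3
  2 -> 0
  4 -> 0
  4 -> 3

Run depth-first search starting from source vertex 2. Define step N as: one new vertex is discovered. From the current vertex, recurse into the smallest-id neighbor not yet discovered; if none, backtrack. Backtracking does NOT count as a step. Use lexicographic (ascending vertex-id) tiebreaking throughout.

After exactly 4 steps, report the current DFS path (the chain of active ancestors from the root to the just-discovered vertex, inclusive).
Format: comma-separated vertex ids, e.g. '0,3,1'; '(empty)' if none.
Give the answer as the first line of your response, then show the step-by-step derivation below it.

2,0,4,3

step 1: discover 2; path=2; order=2
step 2: discover 0; path=2>0; order=2,0
step 3: discover 4; path=2>0>4; order=2,0,4
step 4: discover 3; path=2>0>4>3; order=2,0,4,3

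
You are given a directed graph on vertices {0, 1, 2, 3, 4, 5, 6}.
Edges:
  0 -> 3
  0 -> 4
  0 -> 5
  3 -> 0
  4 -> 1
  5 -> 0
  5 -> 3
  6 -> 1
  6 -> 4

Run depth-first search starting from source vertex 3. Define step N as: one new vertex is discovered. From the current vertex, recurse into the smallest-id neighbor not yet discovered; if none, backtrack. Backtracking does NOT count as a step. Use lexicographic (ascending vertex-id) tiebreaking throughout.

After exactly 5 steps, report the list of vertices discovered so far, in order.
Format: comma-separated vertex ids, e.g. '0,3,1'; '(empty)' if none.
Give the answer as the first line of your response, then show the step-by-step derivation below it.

3,0,4,1,5

step 1: discover 3; path=3; order=3
step 2: discover 0; path=3>0; order=3,0
step 3: discover 4; path=3>0>4; order=3,0,4
step 4: discover 1; path=3>0>4>1; order=3,0,4,1
step 5: discover 5; path=3>0>5; order=3,0,4,1,5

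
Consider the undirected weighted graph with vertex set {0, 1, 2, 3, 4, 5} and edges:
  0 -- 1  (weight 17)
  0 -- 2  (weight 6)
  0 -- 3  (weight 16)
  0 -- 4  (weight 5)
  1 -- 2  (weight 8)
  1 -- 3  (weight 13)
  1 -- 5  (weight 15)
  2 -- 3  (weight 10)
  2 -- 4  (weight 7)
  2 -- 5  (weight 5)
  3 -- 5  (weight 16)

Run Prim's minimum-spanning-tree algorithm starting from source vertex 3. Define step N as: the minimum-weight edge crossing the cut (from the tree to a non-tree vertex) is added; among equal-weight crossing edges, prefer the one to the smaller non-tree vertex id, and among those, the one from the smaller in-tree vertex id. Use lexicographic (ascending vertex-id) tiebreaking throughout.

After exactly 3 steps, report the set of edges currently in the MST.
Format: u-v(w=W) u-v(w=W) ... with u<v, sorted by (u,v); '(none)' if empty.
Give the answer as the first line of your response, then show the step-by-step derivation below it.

0-2(w=6) 2-3(w=10) 2-5(w=5)

step 1: add edge 2-3 (w=10); MST = {2-3(w=10)}
step 2: add edge 2-5 (w=5); MST = {2-3(w=10) 2-5(w=5)}
step 3: add edge 0-2 (w=6); MST = {0-2(w=6) 2-3(w=10) 2-5(w=5)}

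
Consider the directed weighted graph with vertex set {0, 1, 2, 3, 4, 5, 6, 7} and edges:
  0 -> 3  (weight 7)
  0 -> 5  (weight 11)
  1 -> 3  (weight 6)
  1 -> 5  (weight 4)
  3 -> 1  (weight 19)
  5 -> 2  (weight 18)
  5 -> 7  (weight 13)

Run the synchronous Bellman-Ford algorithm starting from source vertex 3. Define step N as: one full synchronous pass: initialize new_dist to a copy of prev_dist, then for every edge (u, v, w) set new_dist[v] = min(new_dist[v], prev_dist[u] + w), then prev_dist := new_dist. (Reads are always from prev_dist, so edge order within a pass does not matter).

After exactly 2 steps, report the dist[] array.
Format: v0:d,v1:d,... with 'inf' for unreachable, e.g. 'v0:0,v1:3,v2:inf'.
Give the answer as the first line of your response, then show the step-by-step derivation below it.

v0:inf,v1:19,v2:inf,v3:0,v4:inf,v5:23,v6:inf,v7:inf

step 1: dist = v0:inf,v1:19,v2:inf,v3:0,v4:inf,v5:inf,v6:inf,v7:inf
step 2: dist = v0:inf,v1:19,v2:inf,v3:0,v4:inf,v5:23,v6:inf,v7:inf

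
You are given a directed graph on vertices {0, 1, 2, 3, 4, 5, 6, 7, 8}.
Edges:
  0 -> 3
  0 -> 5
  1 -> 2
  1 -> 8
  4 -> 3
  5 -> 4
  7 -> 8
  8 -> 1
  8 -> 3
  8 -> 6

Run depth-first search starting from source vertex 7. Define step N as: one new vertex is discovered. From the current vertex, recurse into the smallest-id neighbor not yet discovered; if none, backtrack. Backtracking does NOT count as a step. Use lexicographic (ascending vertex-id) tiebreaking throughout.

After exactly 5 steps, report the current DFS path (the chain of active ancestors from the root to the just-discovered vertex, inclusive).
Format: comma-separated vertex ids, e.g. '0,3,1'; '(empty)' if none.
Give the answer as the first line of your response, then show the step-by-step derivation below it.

7,8,3

step 1: discover 7; path=7; order=7
step 2: discover 8; path=7>8; order=7,8
step 3: discover 1; path=7>8>1; order=7,8,1
step 4: discover 2; path=7>8>1>2; order=7,8,1,2
step 5: discover 3; path=7>8>3; order=7,8,1,2,3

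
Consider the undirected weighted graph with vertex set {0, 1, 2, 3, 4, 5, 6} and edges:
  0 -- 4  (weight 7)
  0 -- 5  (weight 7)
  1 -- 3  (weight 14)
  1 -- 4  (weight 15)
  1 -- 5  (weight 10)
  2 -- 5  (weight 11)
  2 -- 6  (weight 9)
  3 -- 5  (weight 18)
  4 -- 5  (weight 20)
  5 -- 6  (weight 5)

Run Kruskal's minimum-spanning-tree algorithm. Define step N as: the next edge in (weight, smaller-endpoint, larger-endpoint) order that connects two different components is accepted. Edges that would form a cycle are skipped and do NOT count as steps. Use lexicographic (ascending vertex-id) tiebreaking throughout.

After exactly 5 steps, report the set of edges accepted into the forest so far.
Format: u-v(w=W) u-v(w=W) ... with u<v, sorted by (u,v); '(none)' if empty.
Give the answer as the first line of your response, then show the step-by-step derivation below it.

0-4(w=7) 0-5(w=7) 1-5(w=10) 2-6(w=9) 5-6(w=5)

step 1: add edge 5-6 (w=5); MST = {5-6(w=5)}
step 2: add edge 0-4 (w=7); MST = {0-4(w=7) 5-6(w=5)}
step 3: add edge 0-5 (w=7); MST = {0-4(w=7) 0-5(w=7) 5-6(w=5)}
step 4: add edge 2-6 (w=9); MST = {0-4(w=7) 0-5(w=7) 2-6(w=9) 5-6(w=5)}
step 5: add edge 1-5 (w=10); MST = {0-4(w=7) 0-5(w=7) 1-5(w=10) 2-6(w=9) 5-6(w=5)}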